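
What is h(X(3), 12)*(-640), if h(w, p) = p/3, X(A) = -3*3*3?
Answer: -2560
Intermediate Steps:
X(A) = -27 (X(A) = -9*3 = -27)
h(w, p) = p/3 (h(w, p) = p*(⅓) = p/3)
h(X(3), 12)*(-640) = ((⅓)*12)*(-640) = 4*(-640) = -2560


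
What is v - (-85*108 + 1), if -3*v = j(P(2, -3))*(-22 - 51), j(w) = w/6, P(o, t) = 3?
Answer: 55147/6 ≈ 9191.2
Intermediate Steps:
j(w) = w/6 (j(w) = w*(⅙) = w/6)
v = 73/6 (v = -(⅙)*3*(-22 - 51)/3 = -(-73)/6 = -⅓*(-73/2) = 73/6 ≈ 12.167)
v - (-85*108 + 1) = 73/6 - (-85*108 + 1) = 73/6 - (-9180 + 1) = 73/6 - 1*(-9179) = 73/6 + 9179 = 55147/6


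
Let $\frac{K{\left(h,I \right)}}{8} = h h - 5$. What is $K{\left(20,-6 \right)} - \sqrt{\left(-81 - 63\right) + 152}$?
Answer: $3160 - 2 \sqrt{2} \approx 3157.2$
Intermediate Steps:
$K{\left(h,I \right)} = -40 + 8 h^{2}$ ($K{\left(h,I \right)} = 8 \left(h h - 5\right) = 8 \left(h^{2} - 5\right) = 8 \left(-5 + h^{2}\right) = -40 + 8 h^{2}$)
$K{\left(20,-6 \right)} - \sqrt{\left(-81 - 63\right) + 152} = \left(-40 + 8 \cdot 20^{2}\right) - \sqrt{\left(-81 - 63\right) + 152} = \left(-40 + 8 \cdot 400\right) - \sqrt{-144 + 152} = \left(-40 + 3200\right) - \sqrt{8} = 3160 - 2 \sqrt{2}$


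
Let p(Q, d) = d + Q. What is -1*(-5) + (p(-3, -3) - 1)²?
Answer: 54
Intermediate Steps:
p(Q, d) = Q + d
-1*(-5) + (p(-3, -3) - 1)² = -1*(-5) + ((-3 - 3) - 1)² = 5 + (-6 - 1)² = 5 + (-7)² = 5 + 49 = 54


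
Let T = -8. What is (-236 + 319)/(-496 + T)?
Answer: -83/504 ≈ -0.16468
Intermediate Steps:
(-236 + 319)/(-496 + T) = (-236 + 319)/(-496 - 8) = 83/(-504) = 83*(-1/504) = -83/504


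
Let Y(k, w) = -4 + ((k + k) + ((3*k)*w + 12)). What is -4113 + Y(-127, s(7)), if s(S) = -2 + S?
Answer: -6264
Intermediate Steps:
Y(k, w) = 8 + 2*k + 3*k*w (Y(k, w) = -4 + (2*k + (3*k*w + 12)) = -4 + (2*k + (12 + 3*k*w)) = -4 + (12 + 2*k + 3*k*w) = 8 + 2*k + 3*k*w)
-4113 + Y(-127, s(7)) = -4113 + (8 + 2*(-127) + 3*(-127)*(-2 + 7)) = -4113 + (8 - 254 + 3*(-127)*5) = -4113 + (8 - 254 - 1905) = -4113 - 2151 = -6264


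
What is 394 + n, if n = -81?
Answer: 313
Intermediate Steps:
394 + n = 394 - 81 = 313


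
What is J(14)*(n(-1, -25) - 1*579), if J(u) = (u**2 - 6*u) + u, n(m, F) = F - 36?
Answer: -80640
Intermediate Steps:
n(m, F) = -36 + F
J(u) = u**2 - 5*u
J(14)*(n(-1, -25) - 1*579) = (14*(-5 + 14))*((-36 - 25) - 1*579) = (14*9)*(-61 - 579) = 126*(-640) = -80640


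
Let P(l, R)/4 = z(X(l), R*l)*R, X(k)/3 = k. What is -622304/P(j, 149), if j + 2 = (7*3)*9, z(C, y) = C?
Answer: -155576/83589 ≈ -1.8612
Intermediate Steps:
X(k) = 3*k
j = 187 (j = -2 + (7*3)*9 = -2 + 21*9 = -2 + 189 = 187)
P(l, R) = 12*R*l (P(l, R) = 4*((3*l)*R) = 4*(3*R*l) = 12*R*l)
-622304/P(j, 149) = -622304/(12*149*187) = -622304/334356 = -622304*1/334356 = -155576/83589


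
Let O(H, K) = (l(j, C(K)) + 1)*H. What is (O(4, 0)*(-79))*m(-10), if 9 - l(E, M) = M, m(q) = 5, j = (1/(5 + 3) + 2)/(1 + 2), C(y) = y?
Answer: -15800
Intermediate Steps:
j = 17/24 (j = (1/8 + 2)/3 = (⅛ + 2)*(⅓) = (17/8)*(⅓) = 17/24 ≈ 0.70833)
l(E, M) = 9 - M
O(H, K) = H*(10 - K) (O(H, K) = ((9 - K) + 1)*H = (10 - K)*H = H*(10 - K))
(O(4, 0)*(-79))*m(-10) = ((4*(10 - 1*0))*(-79))*5 = ((4*(10 + 0))*(-79))*5 = ((4*10)*(-79))*5 = (40*(-79))*5 = -3160*5 = -15800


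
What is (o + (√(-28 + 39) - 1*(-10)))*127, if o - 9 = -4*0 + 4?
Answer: 2921 + 127*√11 ≈ 3342.2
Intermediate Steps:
o = 13 (o = 9 + (-4*0 + 4) = 9 + (0 + 4) = 9 + 4 = 13)
(o + (√(-28 + 39) - 1*(-10)))*127 = (13 + (√(-28 + 39) - 1*(-10)))*127 = (13 + (√11 + 10))*127 = (13 + (10 + √11))*127 = (23 + √11)*127 = 2921 + 127*√11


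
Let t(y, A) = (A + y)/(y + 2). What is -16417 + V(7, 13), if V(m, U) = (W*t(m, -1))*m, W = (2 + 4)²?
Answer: -16249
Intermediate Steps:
t(y, A) = (A + y)/(2 + y)
W = 36 (W = 6² = 36)
V(m, U) = 36*m*(-1 + m)/(2 + m) (V(m, U) = (36*((-1 + m)/(2 + m)))*m = (36*(-1 + m)/(2 + m))*m = 36*m*(-1 + m)/(2 + m))
-16417 + V(7, 13) = -16417 + 36*7*(-1 + 7)/(2 + 7) = -16417 + 36*7*6/9 = -16417 + 36*7*(⅑)*6 = -16417 + 168 = -16249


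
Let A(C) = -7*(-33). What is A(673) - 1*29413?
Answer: -29182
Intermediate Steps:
A(C) = 231
A(673) - 1*29413 = 231 - 1*29413 = 231 - 29413 = -29182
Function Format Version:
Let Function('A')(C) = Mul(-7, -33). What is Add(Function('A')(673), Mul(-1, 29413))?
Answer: -29182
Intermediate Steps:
Function('A')(C) = 231
Add(Function('A')(673), Mul(-1, 29413)) = Add(231, Mul(-1, 29413)) = Add(231, -29413) = -29182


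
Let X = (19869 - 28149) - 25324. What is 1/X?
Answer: -1/33604 ≈ -2.9758e-5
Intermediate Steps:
X = -33604 (X = -8280 - 25324 = -33604)
1/X = 1/(-33604) = -1/33604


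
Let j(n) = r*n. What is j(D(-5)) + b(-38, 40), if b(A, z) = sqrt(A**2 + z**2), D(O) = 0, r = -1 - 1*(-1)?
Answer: 2*sqrt(761) ≈ 55.172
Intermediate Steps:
r = 0 (r = -1 + 1 = 0)
j(n) = 0 (j(n) = 0*n = 0)
j(D(-5)) + b(-38, 40) = 0 + sqrt((-38)**2 + 40**2) = 0 + sqrt(1444 + 1600) = 0 + sqrt(3044) = 0 + 2*sqrt(761) = 2*sqrt(761)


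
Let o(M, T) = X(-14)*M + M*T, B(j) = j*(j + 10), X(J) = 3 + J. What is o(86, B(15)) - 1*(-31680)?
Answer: 62984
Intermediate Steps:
B(j) = j*(10 + j)
o(M, T) = -11*M + M*T (o(M, T) = (3 - 14)*M + M*T = -11*M + M*T)
o(86, B(15)) - 1*(-31680) = 86*(-11 + 15*(10 + 15)) - 1*(-31680) = 86*(-11 + 15*25) + 31680 = 86*(-11 + 375) + 31680 = 86*364 + 31680 = 31304 + 31680 = 62984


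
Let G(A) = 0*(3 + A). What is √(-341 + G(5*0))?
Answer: I*√341 ≈ 18.466*I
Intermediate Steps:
G(A) = 0
√(-341 + G(5*0)) = √(-341 + 0) = √(-341) = I*√341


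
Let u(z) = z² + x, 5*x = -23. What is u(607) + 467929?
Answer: 4181867/5 ≈ 8.3637e+5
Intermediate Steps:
x = -23/5 (x = (⅕)*(-23) = -23/5 ≈ -4.6000)
u(z) = -23/5 + z² (u(z) = z² - 23/5 = -23/5 + z²)
u(607) + 467929 = (-23/5 + 607²) + 467929 = (-23/5 + 368449) + 467929 = 1842222/5 + 467929 = 4181867/5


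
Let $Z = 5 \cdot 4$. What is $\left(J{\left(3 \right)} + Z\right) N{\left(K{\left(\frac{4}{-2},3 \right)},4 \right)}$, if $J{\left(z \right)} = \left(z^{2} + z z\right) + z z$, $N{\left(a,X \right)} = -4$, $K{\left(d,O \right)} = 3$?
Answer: $-188$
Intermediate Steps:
$Z = 20$
$J{\left(z \right)} = 3 z^{2}$ ($J{\left(z \right)} = \left(z^{2} + z^{2}\right) + z^{2} = 2 z^{2} + z^{2} = 3 z^{2}$)
$\left(J{\left(3 \right)} + Z\right) N{\left(K{\left(\frac{4}{-2},3 \right)},4 \right)} = \left(3 \cdot 3^{2} + 20\right) \left(-4\right) = \left(3 \cdot 9 + 20\right) \left(-4\right) = \left(27 + 20\right) \left(-4\right) = 47 \left(-4\right) = -188$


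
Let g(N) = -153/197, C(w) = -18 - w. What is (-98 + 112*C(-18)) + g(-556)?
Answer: -19459/197 ≈ -98.777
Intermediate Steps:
g(N) = -153/197 (g(N) = -153*1/197 = -153/197)
(-98 + 112*C(-18)) + g(-556) = (-98 + 112*(-18 - 1*(-18))) - 153/197 = (-98 + 112*(-18 + 18)) - 153/197 = (-98 + 112*0) - 153/197 = (-98 + 0) - 153/197 = -98 - 153/197 = -19459/197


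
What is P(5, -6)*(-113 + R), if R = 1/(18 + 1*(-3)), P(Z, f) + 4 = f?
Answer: 3388/3 ≈ 1129.3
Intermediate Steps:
P(Z, f) = -4 + f
R = 1/15 (R = 1/(18 - 3) = 1/15 ≈ 0.066667)
P(5, -6)*(-113 + R) = (-4 - 6)*(-113 + 1/15) = -10*(-1694/15) = 3388/3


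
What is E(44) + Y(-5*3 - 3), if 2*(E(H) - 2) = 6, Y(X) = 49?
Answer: 54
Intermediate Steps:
E(H) = 5 (E(H) = 2 + (½)*6 = 2 + 3 = 5)
E(44) + Y(-5*3 - 3) = 5 + 49 = 54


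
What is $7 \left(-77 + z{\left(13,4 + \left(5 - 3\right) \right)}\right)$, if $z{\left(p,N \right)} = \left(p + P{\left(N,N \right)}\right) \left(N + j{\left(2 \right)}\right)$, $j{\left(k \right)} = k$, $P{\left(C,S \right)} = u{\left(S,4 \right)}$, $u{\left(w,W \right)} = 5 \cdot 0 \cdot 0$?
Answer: $189$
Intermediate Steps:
$u{\left(w,W \right)} = 0$ ($u{\left(w,W \right)} = 0 \cdot 0 = 0$)
$P{\left(C,S \right)} = 0$
$z{\left(p,N \right)} = p \left(2 + N\right)$ ($z{\left(p,N \right)} = \left(p + 0\right) \left(N + 2\right) = p \left(2 + N\right)$)
$7 \left(-77 + z{\left(13,4 + \left(5 - 3\right) \right)}\right) = 7 \left(-77 + 13 \left(2 + \left(4 + \left(5 - 3\right)\right)\right)\right) = 7 \left(-77 + 13 \left(2 + \left(4 + 2\right)\right)\right) = 7 \left(-77 + 13 \left(2 + 6\right)\right) = 7 \left(-77 + 13 \cdot 8\right) = 7 \left(-77 + 104\right) = 7 \cdot 27 = 189$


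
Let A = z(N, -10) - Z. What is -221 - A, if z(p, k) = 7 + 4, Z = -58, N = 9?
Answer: -290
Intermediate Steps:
z(p, k) = 11
A = 69 (A = 11 - 1*(-58) = 11 + 58 = 69)
-221 - A = -221 - 1*69 = -221 - 69 = -290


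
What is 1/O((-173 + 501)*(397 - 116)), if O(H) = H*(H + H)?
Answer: 1/16989880448 ≈ 5.8859e-11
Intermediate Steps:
O(H) = 2*H² (O(H) = H*(2*H) = 2*H²)
1/O((-173 + 501)*(397 - 116)) = 1/(2*((-173 + 501)*(397 - 116))²) = 1/(2*(328*281)²) = 1/(2*92168²) = 1/(2*8494940224) = 1/16989880448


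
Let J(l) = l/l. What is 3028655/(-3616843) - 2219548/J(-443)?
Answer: -8027759675619/3616843 ≈ -2.2195e+6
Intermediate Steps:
J(l) = 1
3028655/(-3616843) - 2219548/J(-443) = 3028655/(-3616843) - 2219548/1 = 3028655*(-1/3616843) - 2219548*1 = -3028655/3616843 - 2219548 = -8027759675619/3616843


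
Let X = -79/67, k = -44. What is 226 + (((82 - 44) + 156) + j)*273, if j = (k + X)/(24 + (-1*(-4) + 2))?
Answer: 35360503/670 ≈ 52777.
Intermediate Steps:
X = -79/67 (X = -79*1/67 = -79/67 ≈ -1.1791)
j = -1009/670 (j = (-44 - 79/67)/(24 + (-1*(-4) + 2)) = -3027/(67*(24 + (4 + 2))) = -3027/(67*(24 + 6)) = -3027/67/30 = -3027/67*1/30 = -1009/670 ≈ -1.5060)
226 + (((82 - 44) + 156) + j)*273 = 226 + (((82 - 44) + 156) - 1009/670)*273 = 226 + ((38 + 156) - 1009/670)*273 = 226 + (194 - 1009/670)*273 = 226 + (128971/670)*273 = 226 + 35209083/670 = 35360503/670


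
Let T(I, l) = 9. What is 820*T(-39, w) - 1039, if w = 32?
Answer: 6341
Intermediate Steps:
820*T(-39, w) - 1039 = 820*9 - 1039 = 7380 - 1039 = 6341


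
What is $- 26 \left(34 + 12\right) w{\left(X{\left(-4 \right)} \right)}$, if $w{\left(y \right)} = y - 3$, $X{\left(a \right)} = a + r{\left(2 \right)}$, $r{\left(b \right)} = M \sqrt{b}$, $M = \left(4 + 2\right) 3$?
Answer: $8372 - 21528 \sqrt{2} \approx -22073.0$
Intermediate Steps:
$M = 18$ ($M = 6 \cdot 3 = 18$)
$r{\left(b \right)} = 18 \sqrt{b}$
$X{\left(a \right)} = a + 18 \sqrt{2}$
$w{\left(y \right)} = -3 + y$
$- 26 \left(34 + 12\right) w{\left(X{\left(-4 \right)} \right)} = - 26 \left(34 + 12\right) \left(-3 - \left(4 - 18 \sqrt{2}\right)\right) = \left(-26\right) 46 \left(-7 + 18 \sqrt{2}\right) = - 1196 \left(-7 + 18 \sqrt{2}\right) = 8372 - 21528 \sqrt{2}$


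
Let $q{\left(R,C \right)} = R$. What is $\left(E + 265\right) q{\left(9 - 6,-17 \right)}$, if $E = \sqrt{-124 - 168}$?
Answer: $795 + 6 i \sqrt{73} \approx 795.0 + 51.264 i$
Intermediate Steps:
$E = 2 i \sqrt{73}$ ($E = \sqrt{-292} = 2 i \sqrt{73} \approx 17.088 i$)
$\left(E + 265\right) q{\left(9 - 6,-17 \right)} = \left(2 i \sqrt{73} + 265\right) \left(9 - 6\right) = \left(265 + 2 i \sqrt{73}\right) 3 = 795 + 6 i \sqrt{73}$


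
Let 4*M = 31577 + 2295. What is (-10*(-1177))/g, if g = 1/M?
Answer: 99668360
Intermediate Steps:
M = 8468 (M = (31577 + 2295)/4 = (¼)*33872 = 8468)
g = 1/8468 ≈ 0.00011809
(-10*(-1177))/g = (-10*(-1177))/(1/8468) = 11770*8468 = 99668360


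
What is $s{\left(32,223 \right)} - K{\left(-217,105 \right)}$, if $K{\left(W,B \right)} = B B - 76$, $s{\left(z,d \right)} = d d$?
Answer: $38780$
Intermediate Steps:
$s{\left(z,d \right)} = d^{2}$
$K{\left(W,B \right)} = -76 + B^{2}$ ($K{\left(W,B \right)} = B^{2} - 76 = -76 + B^{2}$)
$s{\left(32,223 \right)} - K{\left(-217,105 \right)} = 223^{2} - \left(-76 + 105^{2}\right) = 49729 - \left(-76 + 11025\right) = 49729 - 10949 = 38780$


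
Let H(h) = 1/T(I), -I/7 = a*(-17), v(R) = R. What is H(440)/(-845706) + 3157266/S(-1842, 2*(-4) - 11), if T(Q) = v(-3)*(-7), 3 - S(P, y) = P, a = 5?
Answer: 6230277199319/3640764330 ≈ 1711.3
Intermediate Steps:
I = 595 (I = -35*(-17) = -7*(-85) = 595)
S(P, y) = 3 - P
T(Q) = 21 (T(Q) = -3*(-7) = 21)
H(h) = 1/21
H(440)/(-845706) + 3157266/S(-1842, 2*(-4) - 11) = (1/21)/(-845706) + 3157266/(3 - 1*(-1842)) = (1/21)*(-1/845706) + 3157266/(3 + 1842) = -1/17759826 + 3157266/1845 = -1/17759826 + 3157266*(1/1845) = -1/17759826 + 1052422/615 = 6230277199319/3640764330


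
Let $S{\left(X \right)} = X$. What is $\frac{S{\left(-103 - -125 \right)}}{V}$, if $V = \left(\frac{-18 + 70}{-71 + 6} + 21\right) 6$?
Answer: $\frac{55}{303} \approx 0.18152$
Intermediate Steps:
$V = \frac{606}{5}$ ($V = \left(\frac{52}{-65} + 21\right) 6 = \left(52 \left(- \frac{1}{65}\right) + 21\right) 6 = \left(- \frac{4}{5} + 21\right) 6 = \frac{101}{5} \cdot 6 = \frac{606}{5} \approx 121.2$)
$\frac{S{\left(-103 - -125 \right)}}{V} = \frac{-103 - -125}{\frac{606}{5}} = \left(-103 + 125\right) \frac{5}{606} = 22 \cdot \frac{5}{606} = \frac{55}{303}$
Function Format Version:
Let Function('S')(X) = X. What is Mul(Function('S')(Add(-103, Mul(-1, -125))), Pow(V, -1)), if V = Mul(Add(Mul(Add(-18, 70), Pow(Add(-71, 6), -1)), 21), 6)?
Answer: Rational(55, 303) ≈ 0.18152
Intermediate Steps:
V = Rational(606, 5) (V = Mul(Add(Mul(52, Pow(-65, -1)), 21), 6) = Mul(Add(Mul(52, Rational(-1, 65)), 21), 6) = Mul(Add(Rational(-4, 5), 21), 6) = Mul(Rational(101, 5), 6) = Rational(606, 5) ≈ 121.20)
Mul(Function('S')(Add(-103, Mul(-1, -125))), Pow(V, -1)) = Mul(Add(-103, Mul(-1, -125)), Pow(Rational(606, 5), -1)) = Mul(Add(-103, 125), Rational(5, 606)) = Mul(22, Rational(5, 606)) = Rational(55, 303)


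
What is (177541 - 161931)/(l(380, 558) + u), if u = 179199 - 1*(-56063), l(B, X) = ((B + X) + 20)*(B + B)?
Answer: 7805/481671 ≈ 0.016204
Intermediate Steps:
l(B, X) = 2*B*(20 + B + X) (l(B, X) = (20 + B + X)*(2*B) = 2*B*(20 + B + X))
u = 235262 (u = 179199 + 56063 = 235262)
(177541 - 161931)/(l(380, 558) + u) = (177541 - 161931)/(2*380*(20 + 380 + 558) + 235262) = 15610/(2*380*958 + 235262) = 15610/(728080 + 235262) = 15610/963342 = 15610*(1/963342) = 7805/481671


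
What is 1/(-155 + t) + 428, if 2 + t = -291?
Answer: 191743/448 ≈ 428.00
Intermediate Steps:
t = -293 (t = -2 - 291 = -293)
1/(-155 + t) + 428 = 1/(-155 - 293) + 428 = 1/(-448) + 428 = -1/448 + 428 = 191743/448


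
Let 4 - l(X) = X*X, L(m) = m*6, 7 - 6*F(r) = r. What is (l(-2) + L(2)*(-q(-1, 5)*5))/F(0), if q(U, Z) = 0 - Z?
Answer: 1800/7 ≈ 257.14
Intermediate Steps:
q(U, Z) = -Z
F(r) = 7/6 - r/6
L(m) = 6*m
l(X) = 4 - X² (l(X) = 4 - X*X = 4 - X²)
(l(-2) + L(2)*(-q(-1, 5)*5))/F(0) = ((4 - 1*(-2)²) + (6*2)*(-(-1)*5*5))/(7/6 - ⅙*0) = ((4 - 1*4) + 12*(-1*(-5)*5))/(7/6 + 0) = ((4 - 4) + 12*(5*5))/(7/6) = (0 + 12*25)*(6/7) = (0 + 300)*(6/7) = 300*(6/7) = 1800/7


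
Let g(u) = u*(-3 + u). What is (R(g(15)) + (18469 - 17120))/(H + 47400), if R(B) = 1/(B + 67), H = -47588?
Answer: -83301/11609 ≈ -7.1756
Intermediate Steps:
R(B) = 1/(67 + B)
(R(g(15)) + (18469 - 17120))/(H + 47400) = (1/(67 + 15*(-3 + 15)) + (18469 - 17120))/(-47588 + 47400) = (1/(67 + 15*12) + 1349)/(-188) = (1/(67 + 180) + 1349)*(-1/188) = (1/247 + 1349)*(-1/188) = (333204/247)*(-1/188) = -83301/11609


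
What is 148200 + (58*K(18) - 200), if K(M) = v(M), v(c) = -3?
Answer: 147826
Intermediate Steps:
K(M) = -3
148200 + (58*K(18) - 200) = 148200 + (58*(-3) - 200) = 148200 + (-174 - 200) = 148200 - 374 = 147826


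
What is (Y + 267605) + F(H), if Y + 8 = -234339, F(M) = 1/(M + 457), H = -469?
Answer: 399095/12 ≈ 33258.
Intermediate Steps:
F(M) = 1/(457 + M)
Y = -234347 (Y = -8 - 234339 = -234347)
(Y + 267605) + F(H) = (-234347 + 267605) + 1/(457 - 469) = 33258 + 1/(-12) = 33258 - 1/12 = 399095/12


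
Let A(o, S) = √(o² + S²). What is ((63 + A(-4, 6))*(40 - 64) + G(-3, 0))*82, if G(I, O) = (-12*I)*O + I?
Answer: -124230 - 3936*√13 ≈ -1.3842e+5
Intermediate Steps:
G(I, O) = I - 12*I*O (G(I, O) = -12*I*O + I = I - 12*I*O)
A(o, S) = √(S² + o²)
((63 + A(-4, 6))*(40 - 64) + G(-3, 0))*82 = ((63 + √(6² + (-4)²))*(40 - 64) - 3*(1 - 12*0))*82 = ((63 + √(36 + 16))*(-24) - 3*(1 + 0))*82 = ((63 + √52)*(-24) - 3*1)*82 = ((63 + 2*√13)*(-24) - 3)*82 = ((-1512 - 48*√13) - 3)*82 = (-1515 - 48*√13)*82 = -124230 - 3936*√13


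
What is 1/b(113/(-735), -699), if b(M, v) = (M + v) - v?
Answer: -735/113 ≈ -6.5044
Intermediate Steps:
b(M, v) = M
1/b(113/(-735), -699) = 1/(113/(-735)) = 1/(113*(-1/735)) = 1/(-113/735) = -735/113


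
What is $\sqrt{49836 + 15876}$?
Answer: $148 \sqrt{3} \approx 256.34$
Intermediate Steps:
$\sqrt{49836 + 15876} = \sqrt{65712} = 148 \sqrt{3}$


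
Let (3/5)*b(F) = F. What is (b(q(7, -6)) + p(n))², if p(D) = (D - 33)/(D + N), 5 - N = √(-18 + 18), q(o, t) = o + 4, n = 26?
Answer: 2835856/8649 ≈ 327.88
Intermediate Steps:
q(o, t) = 4 + o
N = 5 (N = 5 - √(-18 + 18) = 5 - √0 = 5 - 1*0 = 5 + 0 = 5)
b(F) = 5*F/3
p(D) = (-33 + D)/(5 + D) (p(D) = (D - 33)/(D + 5) = (-33 + D)/(5 + D))
(b(q(7, -6)) + p(n))² = (5*(4 + 7)/3 + (-33 + 26)/(5 + 26))² = ((5/3)*11 - 7/31)² = (55/3 + (1/31)*(-7))² = (55/3 - 7/31)² = (1684/93)² = 2835856/8649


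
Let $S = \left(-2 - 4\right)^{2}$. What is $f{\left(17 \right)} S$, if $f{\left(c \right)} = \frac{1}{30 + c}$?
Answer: $\frac{36}{47} \approx 0.76596$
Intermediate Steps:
$S = 36$ ($S = \left(-6\right)^{2} = 36$)
$f{\left(17 \right)} S = \frac{1}{30 + 17} \cdot 36 = \frac{1}{47} \cdot 36 = \frac{36}{47}$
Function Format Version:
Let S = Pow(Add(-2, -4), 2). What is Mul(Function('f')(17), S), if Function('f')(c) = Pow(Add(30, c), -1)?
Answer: Rational(36, 47) ≈ 0.76596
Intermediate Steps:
S = 36 (S = Pow(-6, 2) = 36)
Mul(Function('f')(17), S) = Mul(Pow(Add(30, 17), -1), 36) = Mul(Pow(47, -1), 36) = Mul(Rational(1, 47), 36) = Rational(36, 47)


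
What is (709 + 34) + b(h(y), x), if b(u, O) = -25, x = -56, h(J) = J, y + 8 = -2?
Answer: 718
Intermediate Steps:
y = -10 (y = -8 - 2 = -10)
(709 + 34) + b(h(y), x) = (709 + 34) - 25 = 743 - 25 = 718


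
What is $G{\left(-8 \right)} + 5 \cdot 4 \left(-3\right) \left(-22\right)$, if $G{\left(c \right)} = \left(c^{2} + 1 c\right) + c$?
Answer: $1368$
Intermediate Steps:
$G{\left(c \right)} = c^{2} + 2 c$ ($G{\left(c \right)} = \left(c^{2} + c\right) + c = \left(c + c^{2}\right) + c = c^{2} + 2 c$)
$G{\left(-8 \right)} + 5 \cdot 4 \left(-3\right) \left(-22\right) = - 8 \left(2 - 8\right) + 5 \cdot 4 \left(-3\right) \left(-22\right) = \left(-8\right) \left(-6\right) + 20 \left(-3\right) \left(-22\right) = 48 - -1320 = 48 + 1320 = 1368$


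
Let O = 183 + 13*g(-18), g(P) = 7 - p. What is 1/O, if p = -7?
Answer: 1/365 ≈ 0.0027397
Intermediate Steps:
g(P) = 14 (g(P) = 7 - 1*(-7) = 7 + 7 = 14)
O = 365 (O = 183 + 13*14 = 183 + 182 = 365)
1/O = 1/365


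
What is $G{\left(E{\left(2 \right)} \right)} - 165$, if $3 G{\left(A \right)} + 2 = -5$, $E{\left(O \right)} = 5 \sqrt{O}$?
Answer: $- \frac{502}{3} \approx -167.33$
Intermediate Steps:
$G{\left(A \right)} = - \frac{7}{3}$ ($G{\left(A \right)} = - \frac{2}{3} + \frac{1}{3} \left(-5\right) = - \frac{2}{3} - \frac{5}{3} = - \frac{7}{3}$)
$G{\left(E{\left(2 \right)} \right)} - 165 = - \frac{7}{3} - 165 = - \frac{502}{3}$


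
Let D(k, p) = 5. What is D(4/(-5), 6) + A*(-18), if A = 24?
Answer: -427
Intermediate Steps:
D(4/(-5), 6) + A*(-18) = 5 + 24*(-18) = 5 - 432 = -427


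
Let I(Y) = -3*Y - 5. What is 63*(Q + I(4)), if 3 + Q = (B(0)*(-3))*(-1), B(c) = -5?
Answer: -2205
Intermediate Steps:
I(Y) = -5 - 3*Y
Q = -18 (Q = -3 - 5*(-3)*(-1) = -3 + 15*(-1) = -3 - 15 = -18)
63*(Q + I(4)) = 63*(-18 + (-5 - 3*4)) = 63*(-18 + (-5 - 12)) = 63*(-18 - 17) = 63*(-35) = -2205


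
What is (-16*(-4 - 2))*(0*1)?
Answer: 0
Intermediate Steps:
(-16*(-4 - 2))*(0*1) = -16*(-6)*0 = 96*0 = 0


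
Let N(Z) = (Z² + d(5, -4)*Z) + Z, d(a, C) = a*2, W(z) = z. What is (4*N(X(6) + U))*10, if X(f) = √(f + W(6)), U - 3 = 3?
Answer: 4560 + 1840*√3 ≈ 7747.0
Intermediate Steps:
d(a, C) = 2*a
U = 6 (U = 3 + 3 = 6)
X(f) = √(6 + f) (X(f) = √(f + 6) = √(6 + f))
N(Z) = Z² + 11*Z (N(Z) = (Z² + (2*5)*Z) + Z = (Z² + 10*Z) + Z = Z² + 11*Z)
(4*N(X(6) + U))*10 = (4*((√(6 + 6) + 6)*(11 + (√(6 + 6) + 6))))*10 = (4*((√12 + 6)*(11 + (√12 + 6))))*10 = (4*((2*√3 + 6)*(11 + (2*√3 + 6))))*10 = (4*((6 + 2*√3)*(11 + (6 + 2*√3))))*10 = (4*((6 + 2*√3)*(17 + 2*√3)))*10 = (4*(6 + 2*√3)*(17 + 2*√3))*10 = 40*(6 + 2*√3)*(17 + 2*√3)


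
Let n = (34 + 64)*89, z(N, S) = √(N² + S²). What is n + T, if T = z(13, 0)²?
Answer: 8891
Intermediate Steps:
n = 8722 (n = 98*89 = 8722)
T = 169 (T = (√(13² + 0²))² = (√(169 + 0))² = (√169)² = 13² = 169)
n + T = 8722 + 169 = 8891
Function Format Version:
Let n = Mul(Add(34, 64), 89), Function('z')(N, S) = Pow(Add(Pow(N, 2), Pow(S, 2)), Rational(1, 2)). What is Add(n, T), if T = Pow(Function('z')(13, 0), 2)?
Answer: 8891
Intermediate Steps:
n = 8722 (n = Mul(98, 89) = 8722)
T = 169 (T = Pow(Pow(Add(Pow(13, 2), Pow(0, 2)), Rational(1, 2)), 2) = Pow(Pow(Add(169, 0), Rational(1, 2)), 2) = Pow(Pow(169, Rational(1, 2)), 2) = Pow(13, 2) = 169)
Add(n, T) = Add(8722, 169) = 8891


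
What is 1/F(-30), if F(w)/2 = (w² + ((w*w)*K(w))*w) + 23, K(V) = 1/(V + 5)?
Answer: 1/4006 ≈ 0.00024963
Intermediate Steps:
K(V) = 1/(5 + V)
F(w) = 46 + 2*w² + 2*w³/(5 + w) (F(w) = 2*((w² + ((w*w)/(5 + w))*w) + 23) = 2*((w² + (w²/(5 + w))*w) + 23) = 2*((w² + w³/(5 + w)) + 23) = 2*(23 + w² + w³/(5 + w)) = 46 + 2*w² + 2*w³/(5 + w))
1/F(-30) = 1/(2*((-30)³ + (5 - 30)*(23 + (-30)²))/(5 - 30)) = 1/(2*(-27000 - 25*(23 + 900))/(-25)) = 1/(2*(-1/25)*(-27000 - 25*923)) = 1/(2*(-1/25)*(-27000 - 23075)) = 1/(2*(-1/25)*(-50075)) = 1/4006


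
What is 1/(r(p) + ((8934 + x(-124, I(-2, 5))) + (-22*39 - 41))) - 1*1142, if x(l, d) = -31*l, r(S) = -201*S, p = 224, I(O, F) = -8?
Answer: -37851591/33145 ≈ -1142.0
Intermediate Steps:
1/(r(p) + ((8934 + x(-124, I(-2, 5))) + (-22*39 - 41))) - 1*1142 = 1/(-201*224 + ((8934 - 31*(-124)) + (-22*39 - 41))) - 1*1142 = 1/(-45024 + ((8934 + 3844) + (-858 - 41))) - 1142 = 1/(-45024 + (12778 - 899)) - 1142 = 1/(-45024 + 11879) - 1142 = 1/(-33145) - 1142 = -1/33145 - 1142 = -37851591/33145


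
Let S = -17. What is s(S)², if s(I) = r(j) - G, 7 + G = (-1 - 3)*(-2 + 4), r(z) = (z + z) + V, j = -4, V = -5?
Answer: 4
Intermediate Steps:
r(z) = -5 + 2*z (r(z) = (z + z) - 5 = 2*z - 5 = -5 + 2*z)
G = -15 (G = -7 + (-1 - 3)*(-2 + 4) = -7 - 4*2 = -7 - 8 = -15)
s(I) = 2 (s(I) = (-5 + 2*(-4)) - 1*(-15) = (-5 - 8) + 15 = -13 + 15 = 2)
s(S)² = 2² = 4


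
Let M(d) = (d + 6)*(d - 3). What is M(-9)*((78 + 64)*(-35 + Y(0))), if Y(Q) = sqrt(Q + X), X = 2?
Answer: -178920 + 5112*sqrt(2) ≈ -1.7169e+5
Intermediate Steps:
M(d) = (-3 + d)*(6 + d) (M(d) = (6 + d)*(-3 + d) = (-3 + d)*(6 + d))
Y(Q) = sqrt(2 + Q) (Y(Q) = sqrt(Q + 2) = sqrt(2 + Q))
M(-9)*((78 + 64)*(-35 + Y(0))) = (-18 + (-9)**2 + 3*(-9))*((78 + 64)*(-35 + sqrt(2 + 0))) = (-18 + 81 - 27)*(142*(-35 + sqrt(2))) = 36*(-4970 + 142*sqrt(2)) = -178920 + 5112*sqrt(2)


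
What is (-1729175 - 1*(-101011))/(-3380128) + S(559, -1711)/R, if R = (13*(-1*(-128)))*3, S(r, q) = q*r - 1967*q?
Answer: 15920221871/32956248 ≈ 483.07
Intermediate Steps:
S(r, q) = -1967*q + q*r
R = 4992 (R = (13*128)*3 = 1664*3 = 4992)
(-1729175 - 1*(-101011))/(-3380128) + S(559, -1711)/R = (-1729175 - 1*(-101011))/(-3380128) - 1711*(-1967 + 559)/4992 = (-1729175 + 101011)*(-1/3380128) - 1711*(-1408)*(1/4992) = -1628164*(-1/3380128) + 2409088*(1/4992) = 407041/845032 + 18821/39 = 15920221871/32956248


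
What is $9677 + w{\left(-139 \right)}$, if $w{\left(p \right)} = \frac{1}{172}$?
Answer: $\frac{1664445}{172} \approx 9677.0$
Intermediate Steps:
$w{\left(p \right)} = \frac{1}{172}$
$9677 + w{\left(-139 \right)} = 9677 + \frac{1}{172} = \frac{1664445}{172}$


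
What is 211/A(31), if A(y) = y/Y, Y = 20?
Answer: 4220/31 ≈ 136.13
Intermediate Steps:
A(y) = y/20
211/A(31) = 211/(((1/20)*31)) = 211/(31/20) = 211*(20/31) = 4220/31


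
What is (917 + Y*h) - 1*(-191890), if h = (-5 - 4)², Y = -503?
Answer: 152064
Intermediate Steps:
h = 81 (h = (-9)² = 81)
(917 + Y*h) - 1*(-191890) = (917 - 503*81) - 1*(-191890) = (917 - 40743) + 191890 = -39826 + 191890 = 152064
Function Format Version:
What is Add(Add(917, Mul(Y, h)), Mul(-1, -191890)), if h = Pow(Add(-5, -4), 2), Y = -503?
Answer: 152064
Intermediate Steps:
h = 81 (h = Pow(-9, 2) = 81)
Add(Add(917, Mul(Y, h)), Mul(-1, -191890)) = Add(Add(917, Mul(-503, 81)), Mul(-1, -191890)) = Add(Add(917, -40743), 191890) = Add(-39826, 191890) = 152064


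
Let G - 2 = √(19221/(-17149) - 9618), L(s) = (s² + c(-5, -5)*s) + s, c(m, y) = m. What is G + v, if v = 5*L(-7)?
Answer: 387 + I*√2828869938147/17149 ≈ 387.0 + 98.077*I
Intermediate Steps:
L(s) = s² - 4*s (L(s) = (s² - 5*s) + s = s² - 4*s)
G = 2 + I*√2828869938147/17149 (G = 2 + √(19221/(-17149) - 9618) = 2 + √(19221*(-1/17149) - 9618) = 2 + √(-19221/17149 - 9618) = 2 + √(-164958303/17149) = 2 + I*√2828869938147/17149 ≈ 2.0 + 98.077*I)
v = 385 (v = 5*(-7*(-4 - 7)) = 5*(-7*(-11)) = 5*77 = 385)
G + v = (2 + I*√2828869938147/17149) + 385 = 387 + I*√2828869938147/17149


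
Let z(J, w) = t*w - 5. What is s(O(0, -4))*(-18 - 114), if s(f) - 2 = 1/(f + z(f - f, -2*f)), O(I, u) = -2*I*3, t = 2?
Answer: -1188/5 ≈ -237.60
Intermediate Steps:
O(I, u) = -6*I
z(J, w) = -5 + 2*w (z(J, w) = 2*w - 5 = -5 + 2*w)
s(f) = 2 + 1/(-5 - 3*f) (s(f) = 2 + 1/(f + (-5 + 2*(-2*f))) = 2 + 1/(f + (-5 - 4*f)) = 2 + 1/(-5 - 3*f))
s(O(0, -4))*(-18 - 114) = (3*(3 + 2*(-6*0))/(5 + 3*(-6*0)))*(-18 - 114) = (3*(3 + 2*0)/(5 + 3*0))*(-132) = (3*(3 + 0)/(5 + 0))*(-132) = (3*3/5)*(-132) = (3*(1/5)*3)*(-132) = (9/5)*(-132) = -1188/5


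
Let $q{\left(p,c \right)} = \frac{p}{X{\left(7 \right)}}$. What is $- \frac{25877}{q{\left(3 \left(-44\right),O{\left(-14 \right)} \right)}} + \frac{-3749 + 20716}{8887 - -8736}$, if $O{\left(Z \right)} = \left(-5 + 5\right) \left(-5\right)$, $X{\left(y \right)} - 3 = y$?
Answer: $\frac{2281271677}{1163118} \approx 1961.3$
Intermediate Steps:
$X{\left(y \right)} = 3 + y$
$O{\left(Z \right)} = 0$ ($O{\left(Z \right)} = 0 \left(-5\right) = 0$)
$q{\left(p,c \right)} = \frac{p}{10}$ ($q{\left(p,c \right)} = \frac{p}{3 + 7} = \frac{p}{10}$)
$- \frac{25877}{q{\left(3 \left(-44\right),O{\left(-14 \right)} \right)}} + \frac{-3749 + 20716}{8887 - -8736} = - \frac{25877}{\frac{1}{10} \cdot 3 \left(-44\right)} + \frac{-3749 + 20716}{8887 - -8736} = - \frac{25877}{\frac{1}{10} \left(-132\right)} + \frac{16967}{8887 + 8736} = - \frac{25877}{- \frac{66}{5}} + \frac{16967}{17623} = \left(-25877\right) \left(- \frac{5}{66}\right) + 16967 \cdot \frac{1}{17623} = \frac{129385}{66} + \frac{16967}{17623} = \frac{2281271677}{1163118}$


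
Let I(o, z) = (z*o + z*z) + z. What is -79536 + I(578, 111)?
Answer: -2946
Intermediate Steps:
I(o, z) = z + z² + o*z (I(o, z) = (o*z + z²) + z = (z² + o*z) + z = z + z² + o*z)
-79536 + I(578, 111) = -79536 + 111*(1 + 578 + 111) = -79536 + 111*690 = -79536 + 76590 = -2946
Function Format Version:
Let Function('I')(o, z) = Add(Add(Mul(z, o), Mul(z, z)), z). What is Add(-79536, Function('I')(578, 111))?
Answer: -2946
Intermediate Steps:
Function('I')(o, z) = Add(z, Pow(z, 2), Mul(o, z)) (Function('I')(o, z) = Add(Add(Mul(o, z), Pow(z, 2)), z) = Add(Add(Pow(z, 2), Mul(o, z)), z) = Add(z, Pow(z, 2), Mul(o, z)))
Add(-79536, Function('I')(578, 111)) = Add(-79536, Mul(111, Add(1, 578, 111))) = Add(-79536, Mul(111, 690)) = Add(-79536, 76590) = -2946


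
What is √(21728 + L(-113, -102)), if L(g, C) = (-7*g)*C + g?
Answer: 3*I*√6563 ≈ 243.04*I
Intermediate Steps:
L(g, C) = g - 7*C*g (L(g, C) = -7*C*g + g = g - 7*C*g)
√(21728 + L(-113, -102)) = √(21728 - 113*(1 - 7*(-102))) = √(21728 - 113*(1 + 714)) = √(21728 - 113*715) = √(21728 - 80795) = √(-59067) = 3*I*√6563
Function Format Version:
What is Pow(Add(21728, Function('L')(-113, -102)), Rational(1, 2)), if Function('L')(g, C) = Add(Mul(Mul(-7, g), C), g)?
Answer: Mul(3, I, Pow(6563, Rational(1, 2))) ≈ Mul(243.04, I)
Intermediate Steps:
Function('L')(g, C) = Add(g, Mul(-7, C, g)) (Function('L')(g, C) = Add(Mul(-7, C, g), g) = Add(g, Mul(-7, C, g)))
Pow(Add(21728, Function('L')(-113, -102)), Rational(1, 2)) = Pow(Add(21728, Mul(-113, Add(1, Mul(-7, -102)))), Rational(1, 2)) = Pow(Add(21728, Mul(-113, Add(1, 714))), Rational(1, 2)) = Pow(Add(21728, Mul(-113, 715)), Rational(1, 2)) = Pow(Add(21728, -80795), Rational(1, 2)) = Pow(-59067, Rational(1, 2)) = Mul(3, I, Pow(6563, Rational(1, 2)))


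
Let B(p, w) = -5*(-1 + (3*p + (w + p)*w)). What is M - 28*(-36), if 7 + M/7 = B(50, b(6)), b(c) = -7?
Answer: 6279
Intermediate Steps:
B(p, w) = 5 - 15*p - 5*w*(p + w) (B(p, w) = -5*(-1 + (3*p + (p + w)*w)) = -5*(-1 + (3*p + w*(p + w))) = -5*(-1 + 3*p + w*(p + w)) = 5 - 15*p - 5*w*(p + w))
M = 5271 (M = -49 + 7*(5 - 15*50 - 5*(-7)² - 5*50*(-7)) = -49 + 7*(5 - 750 - 5*49 + 1750) = -49 + 7*(5 - 750 - 245 + 1750) = -49 + 7*760 = -49 + 5320 = 5271)
M - 28*(-36) = 5271 - 28*(-36) = 5271 - 1*(-1008) = 5271 + 1008 = 6279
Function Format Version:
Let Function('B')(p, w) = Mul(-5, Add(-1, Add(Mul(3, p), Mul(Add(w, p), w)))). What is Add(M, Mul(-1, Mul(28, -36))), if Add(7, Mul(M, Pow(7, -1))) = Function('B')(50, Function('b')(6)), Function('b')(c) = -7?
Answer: 6279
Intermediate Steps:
Function('B')(p, w) = Add(5, Mul(-15, p), Mul(-5, w, Add(p, w))) (Function('B')(p, w) = Mul(-5, Add(-1, Add(Mul(3, p), Mul(Add(p, w), w)))) = Mul(-5, Add(-1, Add(Mul(3, p), Mul(w, Add(p, w))))) = Mul(-5, Add(-1, Mul(3, p), Mul(w, Add(p, w)))) = Add(5, Mul(-15, p), Mul(-5, w, Add(p, w))))
M = 5271 (M = Add(-49, Mul(7, Add(5, Mul(-15, 50), Mul(-5, Pow(-7, 2)), Mul(-5, 50, -7)))) = Add(-49, Mul(7, Add(5, -750, Mul(-5, 49), 1750))) = Add(-49, Mul(7, Add(5, -750, -245, 1750))) = Add(-49, Mul(7, 760)) = Add(-49, 5320) = 5271)
Add(M, Mul(-1, Mul(28, -36))) = Add(5271, Mul(-1, Mul(28, -36))) = Add(5271, Mul(-1, -1008)) = Add(5271, 1008) = 6279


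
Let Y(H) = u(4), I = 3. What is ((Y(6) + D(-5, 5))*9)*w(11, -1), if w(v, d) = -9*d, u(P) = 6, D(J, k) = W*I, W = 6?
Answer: 1944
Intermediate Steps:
D(J, k) = 18 (D(J, k) = 6*3 = 18)
Y(H) = 6
((Y(6) + D(-5, 5))*9)*w(11, -1) = ((6 + 18)*9)*(-9*(-1)) = (24*9)*9 = 216*9 = 1944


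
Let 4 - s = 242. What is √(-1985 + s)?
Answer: 3*I*√247 ≈ 47.149*I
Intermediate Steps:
s = -238 (s = 4 - 1*242 = 4 - 242 = -238)
√(-1985 + s) = √(-1985 - 238) = √(-2223) = 3*I*√247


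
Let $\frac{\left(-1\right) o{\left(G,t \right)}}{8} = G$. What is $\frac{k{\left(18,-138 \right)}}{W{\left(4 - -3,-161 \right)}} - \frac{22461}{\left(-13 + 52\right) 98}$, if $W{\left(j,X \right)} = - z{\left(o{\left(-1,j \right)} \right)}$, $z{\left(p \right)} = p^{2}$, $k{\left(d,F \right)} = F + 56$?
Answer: $- \frac{93675}{20384} \approx -4.5955$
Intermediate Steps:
$k{\left(d,F \right)} = 56 + F$
$o{\left(G,t \right)} = - 8 G$
$W{\left(j,X \right)} = -64$ ($W{\left(j,X \right)} = - \left(\left(-8\right) \left(-1\right)\right)^{2} = - 8^{2} = \left(-1\right) 64 = -64$)
$\frac{k{\left(18,-138 \right)}}{W{\left(4 - -3,-161 \right)}} - \frac{22461}{\left(-13 + 52\right) 98} = \frac{56 - 138}{-64} - \frac{22461}{\left(-13 + 52\right) 98} = \left(-82\right) \left(- \frac{1}{64}\right) - \frac{22461}{39 \cdot 98} = \frac{41}{32} - \frac{22461}{3822} = \frac{41}{32} - \frac{7487}{1274} = - \frac{93675}{20384}$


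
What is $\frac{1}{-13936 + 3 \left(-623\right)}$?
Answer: $- \frac{1}{15805} \approx -6.3271 \cdot 10^{-5}$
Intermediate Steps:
$\frac{1}{-13936 + 3 \left(-623\right)} = \frac{1}{-13936 - 1869} = \frac{1}{-15805} = - \frac{1}{15805}$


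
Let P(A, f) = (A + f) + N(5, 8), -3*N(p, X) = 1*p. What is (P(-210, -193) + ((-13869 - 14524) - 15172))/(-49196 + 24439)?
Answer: 131909/74271 ≈ 1.7761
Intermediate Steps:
N(p, X) = -p/3
P(A, f) = -5/3 + A + f (P(A, f) = (A + f) - 1/3*5 = (A + f) - 5/3 = -5/3 + A + f)
(P(-210, -193) + ((-13869 - 14524) - 15172))/(-49196 + 24439) = ((-5/3 - 210 - 193) + ((-13869 - 14524) - 15172))/(-49196 + 24439) = (-1214/3 + (-28393 - 15172))/(-24757) = (-1214/3 - 43565)*(-1/24757) = -131909/3*(-1/24757) = 131909/74271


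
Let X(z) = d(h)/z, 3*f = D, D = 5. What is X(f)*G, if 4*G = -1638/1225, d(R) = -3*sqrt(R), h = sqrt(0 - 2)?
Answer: 1053*2**(1/4)*sqrt(I)/1750 ≈ 0.50598 + 0.50598*I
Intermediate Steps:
h = I*sqrt(2) (h = sqrt(-2) = I*sqrt(2) ≈ 1.4142*I)
G = -117/350 (G = (-1638/1225)/4 = (-1638*1/1225)/4 = (1/4)*(-234/175) = -117/350 ≈ -0.33429)
f = 5/3 (f = (1/3)*5 = 5/3 ≈ 1.6667)
X(z) = -3*2**(1/4)*sqrt(I)/z (X(z) = (-3*2**(1/4)*sqrt(I))/z = -3*2**(1/4)*sqrt(I)/z)
X(f)*G = -3*2**(1/4)*sqrt(I)/5/3*(-117/350) = -3*2**(1/4)*sqrt(I)*3/5*(-117/350) = -9*2**(1/4)*sqrt(I)/5*(-117/350) = 1053*2**(1/4)*sqrt(I)/1750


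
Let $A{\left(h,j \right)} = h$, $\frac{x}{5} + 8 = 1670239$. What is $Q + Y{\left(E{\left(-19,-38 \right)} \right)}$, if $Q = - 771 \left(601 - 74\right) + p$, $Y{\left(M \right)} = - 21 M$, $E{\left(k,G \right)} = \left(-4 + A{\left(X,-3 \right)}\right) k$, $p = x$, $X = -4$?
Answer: $7941646$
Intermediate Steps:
$x = 8351155$ ($x = -40 + 5 \cdot 1670239 = -40 + 8351195 = 8351155$)
$p = 8351155$
$E{\left(k,G \right)} = - 8 k$ ($E{\left(k,G \right)} = \left(-4 - 4\right) k = - 8 k$)
$Q = 7944838$ ($Q = - 771 \left(601 - 74\right) + 8351155 = \left(-771\right) 527 + 8351155 = -406317 + 8351155 = 7944838$)
$Q + Y{\left(E{\left(-19,-38 \right)} \right)} = 7944838 - 21 \left(\left(-8\right) \left(-19\right)\right) = 7944838 - 3192 = 7941646$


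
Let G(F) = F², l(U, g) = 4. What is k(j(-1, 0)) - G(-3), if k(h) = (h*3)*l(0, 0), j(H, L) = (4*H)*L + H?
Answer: -21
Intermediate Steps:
j(H, L) = H + 4*H*L (j(H, L) = 4*H*L + H = H + 4*H*L)
k(h) = 12*h (k(h) = (h*3)*4 = (3*h)*4 = 12*h)
k(j(-1, 0)) - G(-3) = 12*(-(1 + 4*0)) - 1*(-3)² = 12*(-(1 + 0)) - 1*9 = 12*(-1*1) - 9 = 12*(-1) - 9 = -12 - 9 = -21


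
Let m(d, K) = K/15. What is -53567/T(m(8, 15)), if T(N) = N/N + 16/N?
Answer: -3151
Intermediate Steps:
m(d, K) = K/15 (m(d, K) = K*(1/15) = K/15)
T(N) = 1 + 16/N
-53567/T(m(8, 15)) = -53567/(16 + (1/15)*15) = -53567/(16 + 1) = -53567/(1*17) = -53567/17 = -53567*1/17 = -3151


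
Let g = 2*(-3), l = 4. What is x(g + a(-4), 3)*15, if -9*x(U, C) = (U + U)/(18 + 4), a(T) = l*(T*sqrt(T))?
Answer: 10/11 + 160*I/33 ≈ 0.90909 + 4.8485*I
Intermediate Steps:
a(T) = 4*T**(3/2) (a(T) = 4*(T*sqrt(T)) = 4*T**(3/2))
g = -6
x(U, C) = -U/99 (x(U, C) = -(U + U)/(9*(18 + 4)) = -2*U/(9*22) = -U/99)
x(g + a(-4), 3)*15 = -(-6 + 4*(-4)**(3/2))/99*15 = -(-6 + 4*(-8*I))/99*15 = -(-6 - 32*I)/99*15 = (2/33 + 32*I/99)*15 = 10/11 + 160*I/33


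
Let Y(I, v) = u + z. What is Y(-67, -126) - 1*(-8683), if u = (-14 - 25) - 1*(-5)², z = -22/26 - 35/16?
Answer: 1792121/208 ≈ 8616.0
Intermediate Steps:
z = -631/208 (z = -22*1/26 - 35*1/16 = -11/13 - 35/16 = -631/208 ≈ -3.0337)
u = -64 (u = -39 - 1*25 = -39 - 25 = -64)
Y(I, v) = -13943/208 (Y(I, v) = -64 - 631/208 = -13943/208)
Y(-67, -126) - 1*(-8683) = -13943/208 - 1*(-8683) = -13943/208 + 8683 = 1792121/208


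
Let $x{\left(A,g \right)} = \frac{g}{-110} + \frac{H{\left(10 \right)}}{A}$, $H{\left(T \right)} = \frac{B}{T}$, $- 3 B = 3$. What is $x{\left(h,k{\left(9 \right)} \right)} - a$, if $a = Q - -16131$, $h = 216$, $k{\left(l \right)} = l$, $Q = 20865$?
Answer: $- \frac{175805383}{4752} \approx -36996.0$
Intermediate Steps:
$B = -1$ ($B = \left(- \frac{1}{3}\right) 3 = -1$)
$H{\left(T \right)} = - \frac{1}{T}$
$x{\left(A,g \right)} = - \frac{1}{10 A} - \frac{g}{110}$ ($x{\left(A,g \right)} = \frac{g}{-110} + \frac{\left(-1\right) \frac{1}{10}}{A} = g \left(- \frac{1}{110}\right) + \frac{\left(-1\right) \frac{1}{10}}{A} = - \frac{g}{110} - \frac{1}{10 A} = - \frac{1}{10 A} - \frac{g}{110}$)
$a = 36996$ ($a = 20865 - -16131 = 20865 + 16131 = 36996$)
$x{\left(h,k{\left(9 \right)} \right)} - a = \frac{-11 - 216 \cdot 9}{110 \cdot 216} - 36996 = \frac{1}{110} \cdot \frac{1}{216} \left(-11 - 1944\right) - 36996 = \frac{1}{110} \cdot \frac{1}{216} \left(-1955\right) - 36996 = - \frac{391}{4752} - 36996 = - \frac{175805383}{4752}$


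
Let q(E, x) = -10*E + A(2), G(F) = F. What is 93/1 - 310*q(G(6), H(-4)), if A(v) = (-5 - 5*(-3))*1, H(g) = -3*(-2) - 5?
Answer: 15593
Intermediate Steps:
H(g) = 1 (H(g) = 6 - 5 = 1)
A(v) = 10 (A(v) = (-5 + 15)*1 = 10*1 = 10)
q(E, x) = 10 - 10*E (q(E, x) = -10*E + 10 = 10 - 10*E)
93/1 - 310*q(G(6), H(-4)) = 93/1 - 310*(10 - 10*6) = 93*1 - 310*(10 - 60) = 93 - 310*(-50) = 93 + 15500 = 15593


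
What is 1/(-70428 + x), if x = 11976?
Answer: -1/58452 ≈ -1.7108e-5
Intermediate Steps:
1/(-70428 + x) = 1/(-70428 + 11976) = 1/(-58452) = -1/58452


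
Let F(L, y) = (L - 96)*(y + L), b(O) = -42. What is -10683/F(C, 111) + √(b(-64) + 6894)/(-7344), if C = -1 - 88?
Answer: 10683/4070 - √1713/3672 ≈ 2.6135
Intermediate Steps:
C = -89
F(L, y) = (-96 + L)*(L + y)
-10683/F(C, 111) + √(b(-64) + 6894)/(-7344) = -10683/((-89)² - 96*(-89) - 96*111 - 89*111) + √(-42 + 6894)/(-7344) = -10683/(7921 + 8544 - 10656 - 9879) + √6852*(-1/7344) = -10683/(-4070) + (2*√1713)*(-1/7344) = -10683*(-1/4070) - √1713/3672 = 10683/4070 - √1713/3672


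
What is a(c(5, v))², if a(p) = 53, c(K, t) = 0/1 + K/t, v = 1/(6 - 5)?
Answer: 2809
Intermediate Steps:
v = 1 (v = 1/1 = 1)
c(K, t) = K/t (c(K, t) = 0*1 + K/t = 0 + K/t = K/t)
a(c(5, v))² = 53² = 2809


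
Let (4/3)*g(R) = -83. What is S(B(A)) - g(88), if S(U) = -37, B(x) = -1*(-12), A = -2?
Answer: 101/4 ≈ 25.250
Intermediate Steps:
g(R) = -249/4 (g(R) = (¾)*(-83) = -249/4)
B(x) = 12
S(B(A)) - g(88) = -37 - 1*(-249/4) = -37 + 249/4 = 101/4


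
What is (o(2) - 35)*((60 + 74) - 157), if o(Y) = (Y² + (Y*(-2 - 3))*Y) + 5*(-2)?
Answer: 1403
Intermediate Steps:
o(Y) = -10 - 4*Y² (o(Y) = (Y² + (Y*(-5))*Y) - 10 = (Y² + (-5*Y)*Y) - 10 = (Y² - 5*Y²) - 10 = -4*Y² - 10 = -10 - 4*Y²)
(o(2) - 35)*((60 + 74) - 157) = ((-10 - 4*2²) - 35)*((60 + 74) - 157) = ((-10 - 4*4) - 35)*(134 - 157) = ((-10 - 16) - 35)*(-23) = (-26 - 35)*(-23) = -61*(-23) = 1403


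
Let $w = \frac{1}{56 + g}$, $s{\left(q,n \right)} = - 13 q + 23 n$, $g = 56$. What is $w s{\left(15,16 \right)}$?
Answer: $\frac{173}{112} \approx 1.5446$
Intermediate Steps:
$w = \frac{1}{112}$ ($w = \frac{1}{56 + 56} = \frac{1}{112} \approx 0.0089286$)
$w s{\left(15,16 \right)} = \frac{\left(-13\right) 15 + 23 \cdot 16}{112} = \frac{-195 + 368}{112} = \frac{1}{112} \cdot 173 = \frac{173}{112}$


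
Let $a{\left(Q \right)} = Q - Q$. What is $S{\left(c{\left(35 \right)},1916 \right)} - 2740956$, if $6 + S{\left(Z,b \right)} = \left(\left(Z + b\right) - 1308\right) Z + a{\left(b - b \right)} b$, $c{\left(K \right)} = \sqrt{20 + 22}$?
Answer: $-2740920 + 608 \sqrt{42} \approx -2.737 \cdot 10^{6}$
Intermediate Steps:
$a{\left(Q \right)} = 0$
$c{\left(K \right)} = \sqrt{42}$
$S{\left(Z,b \right)} = -6 + Z \left(-1308 + Z + b\right)$ ($S{\left(Z,b \right)} = -6 + \left(\left(\left(Z + b\right) - 1308\right) Z + 0 b\right) = -6 + \left(\left(-1308 + Z + b\right) Z + 0\right) = -6 + \left(Z \left(-1308 + Z + b\right) + 0\right) = -6 + Z \left(-1308 + Z + b\right)$)
$S{\left(c{\left(35 \right)},1916 \right)} - 2740956 = \left(-6 + \left(\sqrt{42}\right)^{2} - 1308 \sqrt{42} + \sqrt{42} \cdot 1916\right) - 2740956 = \left(-6 + 42 - 1308 \sqrt{42} + 1916 \sqrt{42}\right) - 2740956 = \left(36 + 608 \sqrt{42}\right) - 2740956 = -2740920 + 608 \sqrt{42}$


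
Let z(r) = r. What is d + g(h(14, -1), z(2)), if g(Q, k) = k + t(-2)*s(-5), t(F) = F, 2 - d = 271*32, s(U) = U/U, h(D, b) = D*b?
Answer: -8670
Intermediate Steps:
s(U) = 1
d = -8670 (d = 2 - 271*32 = 2 - 1*8672 = 2 - 8672 = -8670)
g(Q, k) = -2 + k (g(Q, k) = k - 2*1 = k - 2 = -2 + k)
d + g(h(14, -1), z(2)) = -8670 + (-2 + 2) = -8670 + 0 = -8670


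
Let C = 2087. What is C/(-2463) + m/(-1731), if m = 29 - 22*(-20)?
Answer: -1589248/1421151 ≈ -1.1183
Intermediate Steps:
m = 469 (m = 29 + 440 = 469)
C/(-2463) + m/(-1731) = 2087/(-2463) + 469/(-1731) = 2087*(-1/2463) + 469*(-1/1731) = -2087/2463 - 469/1731 = -1589248/1421151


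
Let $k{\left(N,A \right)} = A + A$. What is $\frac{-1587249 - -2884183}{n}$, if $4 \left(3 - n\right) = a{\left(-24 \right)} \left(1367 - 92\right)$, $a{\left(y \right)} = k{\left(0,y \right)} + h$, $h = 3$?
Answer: $\frac{5187736}{57387} \approx 90.399$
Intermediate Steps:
$k{\left(N,A \right)} = 2 A$
$a{\left(y \right)} = 3 + 2 y$ ($a{\left(y \right)} = 2 y + 3 = 3 + 2 y$)
$n = \frac{57387}{4}$ ($n = 3 - \frac{\left(3 + 2 \left(-24\right)\right) \left(1367 - 92\right)}{4} = 3 - \frac{\left(3 - 48\right) 1275}{4} = 3 - \frac{\left(-45\right) 1275}{4} = 3 - - \frac{57375}{4} = 3 + \frac{57375}{4} = \frac{57387}{4} \approx 14347.0$)
$\frac{-1587249 - -2884183}{n} = \frac{-1587249 - -2884183}{\frac{57387}{4}} = \left(-1587249 + 2884183\right) \frac{4}{57387} = 1296934 \cdot \frac{4}{57387} = \frac{5187736}{57387}$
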